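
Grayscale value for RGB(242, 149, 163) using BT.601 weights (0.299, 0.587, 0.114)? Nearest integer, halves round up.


Gray = 0.299×R + 0.587×G + 0.114×B
Gray = 0.299×242 + 0.587×149 + 0.114×163
Gray = 72.358 + 87.463 + 18.582
Gray = 178.403 → round half up → 178
Gray = 178


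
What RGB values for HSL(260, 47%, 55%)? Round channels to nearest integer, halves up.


H=260°, S=0.47, L=0.55
C = (1-|2L-1|)×S = (1-|0.10|)×0.47 = 0.423
H' = H/60 = 260/60 ≈ 4.3333; X = C×(1-|H' mod 2 - 1|) = 0.141
m = L - C/2 = 0.55 - 0.2115 = 0.3385
Sector ⌊H'⌋ = 4 → (R',G',B') = (0.141, 0.0, 0.423)
RGB = ((R'+m)×255, (G'+m)×255, (B'+m)×255) = (122.2725, 86.3175, 194.1825)
Round half up → RGB(122, 86, 194)


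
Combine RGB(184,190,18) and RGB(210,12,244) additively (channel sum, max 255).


Additive: each channel = min(255, C₁+C₂)
R: 184+210 = 394 → 255
G: 190+12 = 202 → 202
B: 18+244 = 262 → 255
= RGB(255, 202, 255)


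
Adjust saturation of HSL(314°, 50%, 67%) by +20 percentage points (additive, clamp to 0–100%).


Original S = 50%
Adjustment = +20 percentage points
New S = 50 + (20) = 70
Clamp to [0, 100] → 70
= HSL(314°, 70%, 67%)


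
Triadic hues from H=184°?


Triadic: equally spaced at 120° intervals
H1 = 184°
H2 = (184 + 120) mod 360 = 304°
H3 = (184 + 240) mod 360 = 64°
Triadic = 184°, 304°, 64°


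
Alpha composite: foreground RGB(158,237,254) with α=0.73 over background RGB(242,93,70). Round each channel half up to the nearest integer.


C = α×F + (1-α)×B, with 1-α = 0.27
R: 0.73×158 + 0.27×242 = 115.34 + 65.34 = 180.68 → 181
G: 0.73×237 + 0.27×93 = 173.01 + 25.11 = 198.12 → 198
B: 0.73×254 + 0.27×70 = 185.42 + 18.90 = 204.32 → 204
= RGB(181, 198, 204)


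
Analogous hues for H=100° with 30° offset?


Base hue: 100°
Left analog: (100 - 30) mod 360 = 70°
Right analog: (100 + 30) mod 360 = 130°
Analogous hues = 70° and 130°


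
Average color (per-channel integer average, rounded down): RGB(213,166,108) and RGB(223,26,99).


Midpoint: each channel = ⌊(C₁+C₂)/2⌋
R: ⌊(213+223)/2⌋ = 218
G: ⌊(166+26)/2⌋ = 96
B: ⌊(108+99)/2⌋ = 103
= RGB(218, 96, 103)


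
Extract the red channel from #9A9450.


Color: #9A9450
R = 9A = 154
G = 94 = 148
B = 50 = 80
Red = 154


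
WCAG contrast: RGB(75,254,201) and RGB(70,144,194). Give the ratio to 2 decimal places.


Linearize each sRGB channel c=v/255: c/12.92 if c ≤ 0.04045 else ((c+0.055)/1.055)^2.4
L = 0.2126×R_lin + 0.7152×G_lin + 0.0722×B_lin
Color 1 (75,254,201):
  R=75: 75/255≈0.2941 > 0.04045 → ((0.2941+0.055)/1.055)^2.4 ≈ 0.07036
  G=254: 254/255≈0.9961 > 0.04045 → ((0.9961+0.055)/1.055)^2.4 ≈ 0.99110
  B=201: 201/255≈0.7882 > 0.04045 → ((0.7882+0.055)/1.055)^2.4 ≈ 0.58408
  L1 = 0.2126×0.07036 + 0.7152×0.99110 + 0.0722×0.58408 ≈ 0.76597
Color 2 (70,144,194):
  R=70: 70/255≈0.2745 > 0.04045 → ((0.2745+0.055)/1.055)^2.4 ≈ 0.06125
  G=144: 144/255≈0.5647 > 0.04045 → ((0.5647+0.055)/1.055)^2.4 ≈ 0.27889
  B=194: 194/255≈0.7608 > 0.04045 → ((0.7608+0.055)/1.055)^2.4 ≈ 0.53948
  L2 = 0.2126×0.06125 + 0.7152×0.27889 + 0.0722×0.53948 ≈ 0.25144
Lighter = 0.76597, Darker = 0.25144
Ratio = (L_lighter + 0.05) / (L_darker + 0.05)
Ratio = (0.76597 + 0.05) / (0.25144 + 0.05) = 0.81597 / 0.30144 ≈ 2.7069
Ratio ≈ 2.71:1


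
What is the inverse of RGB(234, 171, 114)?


Invert: (255-R, 255-G, 255-B)
R: 255-234 = 21
G: 255-171 = 84
B: 255-114 = 141
= RGB(21, 84, 141)


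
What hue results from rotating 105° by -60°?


New hue = (H + rotation) mod 360
New hue = (105 -60) mod 360
= 45 mod 360
= 45°


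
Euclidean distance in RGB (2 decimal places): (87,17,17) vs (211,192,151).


d = √[(R₁-R₂)² + (G₁-G₂)² + (B₁-B₂)²]
d = √[(87-211)² + (17-192)² + (17-151)²]
d = √[15376 + 30625 + 17956]
d = √63957
d ≈ 252.90


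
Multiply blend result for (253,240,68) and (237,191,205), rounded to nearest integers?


Multiply: C = A×B/255, rounded to nearest integer
R: 253×237/255 = 59961/255 ≈ 235.141 → 235
G: 240×191/255 = 45840/255 ≈ 179.765 → 180
B: 68×205/255 = 13940/255 ≈ 54.667 → 55
= RGB(235, 180, 55)


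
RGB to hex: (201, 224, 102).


R = 201 → C9 (hex)
G = 224 → E0 (hex)
B = 102 → 66 (hex)
Hex = #C9E066


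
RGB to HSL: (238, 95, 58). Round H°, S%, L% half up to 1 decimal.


Normalize: R'=238/255≈0.9333, G'=95/255≈0.3725, B'=58/255≈0.2275
Max=238/255, Min=58/255, Δ=Max-Min=180/255
L = (Max+Min)/2 = (238+58)/510 = 296/510 = 0.58039… → L = 58.0%
L > 0.5 → S = Δ/(2-Max-Min) = 180/(510-238-58) = 180/214 = 0.84112… → S = 84.1%
(the 1/255 factors cancel in S and H, so raw channel differences can be used)
Max is R' → H = 60 × (((G-B)/Δ) mod 6) = 60 × (((95-58)/180) mod 6)
  37/180 = 0.2055…
  H = 60 × 0.2055… = 12.333…° → H = 12.3°
= HSL(12.3°, 84.1%, 58.0%)


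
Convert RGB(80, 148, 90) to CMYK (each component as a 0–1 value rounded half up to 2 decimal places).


R'=80/255≈0.3137, G'=148/255≈0.5804, B'=90/255≈0.3529
K = 1 - max(R',G',B') = 1 - 148/255 = 107/255 = 0.41960… → 0.42
(1-R'-K)/(1-K) simplifies to (max-R)/max with max = 148:
C = (148-80)/148 = 68/148 = 0.45945… → 0.46
M = (148-148)/148 = 0/148 = 0 → 0.00
Y = (148-90)/148 = 58/148 = 0.39189… → 0.39
= CMYK(0.46, 0.00, 0.39, 0.42)


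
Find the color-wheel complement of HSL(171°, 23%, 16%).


Complement = opposite side of color wheel = hue + 180°
H' = (171 + 180) mod 360 = 351°
S and L unchanged.
= HSL(351°, 23%, 16%)


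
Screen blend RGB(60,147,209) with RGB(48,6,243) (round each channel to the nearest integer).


Screen: C = 255 - (255-A)×(255-B)/255, rounded to nearest integer
R: 255 - (255-60)×(255-48)/255 = 255 - 40365/255 ≈ 255 - 158.294 = 96.706 → 97
G: 255 - (255-147)×(255-6)/255 = 255 - 26892/255 ≈ 255 - 105.459 = 149.541 → 150
B: 255 - (255-209)×(255-243)/255 = 255 - 552/255 ≈ 255 - 2.165 = 252.835 → 253
= RGB(97, 150, 253)


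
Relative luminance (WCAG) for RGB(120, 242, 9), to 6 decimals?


Linearize each channel (sRGB transfer function): c = v/255; c_lin = c/12.92 if c ≤ 0.04045, else ((c+0.055)/1.055)^2.4
  R: 120/255 ≈ 0.470588 > 0.04045 → ((0.470588+0.055)/1.055)^2.4 ≈ 0.187821
  G: 242/255 ≈ 0.949020 > 0.04045 → ((0.949020+0.055)/1.055)^2.4 ≈ 0.887923
  B: 9/255 ≈ 0.035294 ≤ 0.04045 → 0.035294/12.92 ≈ 0.002732
R_lin = 0.187821, G_lin = 0.887923, B_lin = 0.002732
L = 0.2126×R + 0.7152×G + 0.0722×B
L = 0.2126×0.187821 + 0.7152×0.887923 + 0.0722×0.002732
L ≈ 0.675171


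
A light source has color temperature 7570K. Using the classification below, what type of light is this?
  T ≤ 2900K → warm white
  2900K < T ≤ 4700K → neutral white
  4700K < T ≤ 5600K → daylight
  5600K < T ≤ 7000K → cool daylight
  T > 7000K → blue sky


Temperature: 7570K
7570K > 7000K → blue sky
Classification: blue sky


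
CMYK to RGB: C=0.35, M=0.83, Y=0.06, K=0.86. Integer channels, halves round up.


R = 255 × (1-C) × (1-K) = 255 × 0.65 × 0.14 = 23.205 → 23
G = 255 × (1-M) × (1-K) = 255 × 0.17 × 0.14 = 6.069 → 6
B = 255 × (1-Y) × (1-K) = 255 × 0.94 × 0.14 = 33.558 → 34
= RGB(23, 6, 34)


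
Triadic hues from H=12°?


Triadic: equally spaced at 120° intervals
H1 = 12°
H2 = (12 + 120) mod 360 = 132°
H3 = (12 + 240) mod 360 = 252°
Triadic = 12°, 132°, 252°


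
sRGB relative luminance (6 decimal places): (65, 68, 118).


Linearize each channel (sRGB transfer function): c = v/255; c_lin = c/12.92 if c ≤ 0.04045, else ((c+0.055)/1.055)^2.4
  R: 65/255 ≈ 0.254902 > 0.04045 → ((0.254902+0.055)/1.055)^2.4 ≈ 0.052861
  G: 68/255 ≈ 0.266667 > 0.04045 → ((0.266667+0.055)/1.055)^2.4 ≈ 0.057805
  B: 118/255 ≈ 0.462745 > 0.04045 → ((0.462745+0.055)/1.055)^2.4 ≈ 0.181164
R_lin = 0.052861, G_lin = 0.057805, B_lin = 0.181164
L = 0.2126×R + 0.7152×G + 0.0722×B
L = 0.2126×0.052861 + 0.7152×0.057805 + 0.0722×0.181164
L ≈ 0.065661


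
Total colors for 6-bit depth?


Colors = 2^bits = 2^6
= 64 colors


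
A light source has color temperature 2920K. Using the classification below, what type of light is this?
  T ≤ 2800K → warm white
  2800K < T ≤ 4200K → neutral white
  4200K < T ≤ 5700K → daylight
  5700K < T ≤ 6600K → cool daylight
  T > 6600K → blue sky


Temperature: 2920K
2800K < 2920K ≤ 4200K → neutral white
Classification: neutral white


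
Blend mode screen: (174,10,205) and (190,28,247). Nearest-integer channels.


Screen: C = 255 - (255-A)×(255-B)/255, rounded to nearest integer
R: 255 - (255-174)×(255-190)/255 = 255 - 5265/255 ≈ 255 - 20.647 = 234.353 → 234
G: 255 - (255-10)×(255-28)/255 = 255 - 55615/255 ≈ 255 - 218.098 = 36.902 → 37
B: 255 - (255-205)×(255-247)/255 = 255 - 400/255 ≈ 255 - 1.569 = 253.431 → 253
= RGB(234, 37, 253)


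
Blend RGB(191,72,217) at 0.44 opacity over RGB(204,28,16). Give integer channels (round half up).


C = α×F + (1-α)×B, with 1-α = 0.56
R: 0.44×191 + 0.56×204 = 84.04 + 114.24 = 198.28 → 198
G: 0.44×72 + 0.56×28 = 31.68 + 15.68 = 47.36 → 47
B: 0.44×217 + 0.56×16 = 95.48 + 8.96 = 104.44 → 104
= RGB(198, 47, 104)


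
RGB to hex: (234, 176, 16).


R = 234 → EA (hex)
G = 176 → B0 (hex)
B = 16 → 10 (hex)
Hex = #EAB010


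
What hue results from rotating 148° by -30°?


New hue = (H + rotation) mod 360
New hue = (148 -30) mod 360
= 118 mod 360
= 118°


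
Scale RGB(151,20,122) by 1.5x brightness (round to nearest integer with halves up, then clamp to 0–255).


Multiply each channel by 1.5, round half up, clamp to [0, 255]
R: 151×1.5 = 226.5 → round → 227
G: 20×1.5 = 30
B: 122×1.5 = 183
= RGB(227, 30, 183)


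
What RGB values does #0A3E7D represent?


0A → 10 (R)
3E → 62 (G)
7D → 125 (B)
= RGB(10, 62, 125)


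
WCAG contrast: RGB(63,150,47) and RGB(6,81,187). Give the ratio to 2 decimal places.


Linearize each sRGB channel c=v/255: c/12.92 if c ≤ 0.04045 else ((c+0.055)/1.055)^2.4
L = 0.2126×R_lin + 0.7152×G_lin + 0.0722×B_lin
Color 1 (63,150,47):
  R=63: 63/255≈0.2471 > 0.04045 → ((0.2471+0.055)/1.055)^2.4 ≈ 0.04971
  G=150: 150/255≈0.5882 > 0.04045 → ((0.5882+0.055)/1.055)^2.4 ≈ 0.30499
  B=47: 47/255≈0.1843 > 0.04045 → ((0.1843+0.055)/1.055)^2.4 ≈ 0.02843
  L1 = 0.2126×0.04971 + 0.7152×0.30499 + 0.0722×0.02843 ≈ 0.23075
Color 2 (6,81,187):
  R=6: 6/255≈0.0235 ≤ 0.04045 → 0.0235/12.92 ≈ 0.00182
  G=81: 81/255≈0.3176 > 0.04045 → ((0.3176+0.055)/1.055)^2.4 ≈ 0.08228
  B=187: 187/255≈0.7333 > 0.04045 → ((0.7333+0.055)/1.055)^2.4 ≈ 0.49693
  L2 = 0.2126×0.00182 + 0.7152×0.08228 + 0.0722×0.49693 ≈ 0.09511
Lighter = 0.23075, Darker = 0.09511
Ratio = (L_lighter + 0.05) / (L_darker + 0.05)
Ratio = (0.23075 + 0.05) / (0.09511 + 0.05) = 0.28075 / 0.14511 ≈ 1.9347
Ratio ≈ 1.93:1


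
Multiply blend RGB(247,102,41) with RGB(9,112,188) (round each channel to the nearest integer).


Multiply: C = A×B/255, rounded to nearest integer
R: 247×9/255 = 2223/255 ≈ 8.718 → 9
G: 102×112/255 = 11424/255 ≈ 44.800 → 45
B: 41×188/255 = 7708/255 ≈ 30.227 → 30
= RGB(9, 45, 30)


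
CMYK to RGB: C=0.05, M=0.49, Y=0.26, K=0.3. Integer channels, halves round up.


R = 255 × (1-C) × (1-K) = 255 × 0.95 × 0.70 = 169.575 → 170
G = 255 × (1-M) × (1-K) = 255 × 0.51 × 0.70 = 91.035 → 91
B = 255 × (1-Y) × (1-K) = 255 × 0.74 × 0.70 = 132.09 → 132
= RGB(170, 91, 132)


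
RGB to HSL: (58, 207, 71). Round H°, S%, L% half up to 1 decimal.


Normalize: R'=58/255≈0.2275, G'=207/255≈0.8118, B'=71/255≈0.2784
Max=207/255, Min=58/255, Δ=Max-Min=149/255
L = (Max+Min)/2 = (207+58)/510 = 265/510 = 0.51960… → L = 52.0%
L > 0.5 → S = Δ/(2-Max-Min) = 149/(510-207-58) = 149/245 = 0.60816… → S = 60.8%
(the 1/255 factors cancel in S and H, so raw channel differences can be used)
Max is G' → H = 60 × ((B-R)/Δ + 2) = 60 × ((71-58)/149 + 2)
  13/149 + 2 = 0.0872… + 2 = 2.0872…
  H = 60 × 2.0872… = 125.234…° → H = 125.2°
= HSL(125.2°, 60.8%, 52.0%)


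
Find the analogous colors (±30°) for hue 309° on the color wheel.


Base hue: 309°
Left analog: (309 - 30) mod 360 = 279°
Right analog: (309 + 30) mod 360 = 339°
Analogous hues = 279° and 339°


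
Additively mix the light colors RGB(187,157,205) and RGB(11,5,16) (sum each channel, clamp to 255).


Additive: each channel = min(255, C₁+C₂)
R: 187+11 = 198 → 198
G: 157+5 = 162 → 162
B: 205+16 = 221 → 221
= RGB(198, 162, 221)


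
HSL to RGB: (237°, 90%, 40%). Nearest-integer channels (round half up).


H=237°, S=0.90, L=0.40
C = (1-|2L-1|)×S = (1-|-0.20|)×0.90 = 0.72
H' = H/60 = 237/60 ≈ 3.9500; X = C×(1-|H' mod 2 - 1|) = 0.036
m = L - C/2 = 0.40 - 0.36 = 0.04
Sector ⌊H'⌋ = 3 → (R',G',B') = (0.0, 0.036, 0.72)
RGB = ((R'+m)×255, (G'+m)×255, (B'+m)×255) = (10.2, 19.38, 193.8)
Round half up → RGB(10, 19, 194)


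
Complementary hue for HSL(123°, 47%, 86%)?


Complement = opposite side of color wheel = hue + 180°
H' = (123 + 180) mod 360 = 303°
S and L unchanged.
= HSL(303°, 47%, 86%)


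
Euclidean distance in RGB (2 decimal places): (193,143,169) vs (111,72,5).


d = √[(R₁-R₂)² + (G₁-G₂)² + (B₁-B₂)²]
d = √[(193-111)² + (143-72)² + (169-5)²]
d = √[6724 + 5041 + 26896]
d = √38661
d ≈ 196.62


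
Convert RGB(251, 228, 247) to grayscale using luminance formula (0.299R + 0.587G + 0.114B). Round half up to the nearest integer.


Gray = 0.299×R + 0.587×G + 0.114×B
Gray = 0.299×251 + 0.587×228 + 0.114×247
Gray = 75.049 + 133.836 + 28.158
Gray = 237.043 → round half up → 237
Gray = 237


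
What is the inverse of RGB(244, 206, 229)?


Invert: (255-R, 255-G, 255-B)
R: 255-244 = 11
G: 255-206 = 49
B: 255-229 = 26
= RGB(11, 49, 26)


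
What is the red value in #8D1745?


Color: #8D1745
R = 8D = 141
G = 17 = 23
B = 45 = 69
Red = 141


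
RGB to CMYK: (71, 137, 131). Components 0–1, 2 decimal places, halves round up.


R'=71/255≈0.2784, G'=137/255≈0.5373, B'=131/255≈0.5137
K = 1 - max(R',G',B') = 1 - 137/255 = 118/255 = 0.46274… → 0.46
(1-R'-K)/(1-K) simplifies to (max-R)/max with max = 137:
C = (137-71)/137 = 66/137 = 0.48175… → 0.48
M = (137-137)/137 = 0/137 = 0 → 0.00
Y = (137-131)/137 = 6/137 = 0.04379… → 0.04
= CMYK(0.48, 0.00, 0.04, 0.46)


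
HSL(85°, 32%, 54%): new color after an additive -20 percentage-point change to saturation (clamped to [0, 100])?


Original S = 32%
Adjustment = -20 percentage points
New S = 32 + (-20) = 12
Clamp to [0, 100] → 12
= HSL(85°, 12%, 54%)


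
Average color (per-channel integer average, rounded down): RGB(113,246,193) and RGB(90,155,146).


Midpoint: each channel = ⌊(C₁+C₂)/2⌋
R: ⌊(113+90)/2⌋ = 101
G: ⌊(246+155)/2⌋ = 200
B: ⌊(193+146)/2⌋ = 169
= RGB(101, 200, 169)


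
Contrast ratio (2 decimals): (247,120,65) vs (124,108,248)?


Linearize each sRGB channel c=v/255: c/12.92 if c ≤ 0.04045 else ((c+0.055)/1.055)^2.4
L = 0.2126×R_lin + 0.7152×G_lin + 0.0722×B_lin
Color 1 (247,120,65):
  R=247: 247/255≈0.9686 > 0.04045 → ((0.9686+0.055)/1.055)^2.4 ≈ 0.93011
  G=120: 120/255≈0.4706 > 0.04045 → ((0.4706+0.055)/1.055)^2.4 ≈ 0.18782
  B=65: 65/255≈0.2549 > 0.04045 → ((0.2549+0.055)/1.055)^2.4 ≈ 0.05286
  L1 = 0.2126×0.93011 + 0.7152×0.18782 + 0.0722×0.05286 ≈ 0.33589
Color 2 (124,108,248):
  R=124: 124/255≈0.4863 > 0.04045 → ((0.4863+0.055)/1.055)^2.4 ≈ 0.20156
  G=108: 108/255≈0.4235 > 0.04045 → ((0.4235+0.055)/1.055)^2.4 ≈ 0.14996
  B=248: 248/255≈0.9725 > 0.04045 → ((0.9725+0.055)/1.055)^2.4 ≈ 0.93869
  L2 = 0.2126×0.20156 + 0.7152×0.14996 + 0.0722×0.93869 ≈ 0.21788
Lighter = 0.33589, Darker = 0.21788
Ratio = (L_lighter + 0.05) / (L_darker + 0.05)
Ratio = (0.33589 + 0.05) / (0.21788 + 0.05) = 0.38589 / 0.26788 ≈ 1.4405
Ratio ≈ 1.44:1


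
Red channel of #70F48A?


Color: #70F48A
R = 70 = 112
G = F4 = 244
B = 8A = 138
Red = 112


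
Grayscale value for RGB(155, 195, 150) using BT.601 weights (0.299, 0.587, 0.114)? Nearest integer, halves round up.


Gray = 0.299×R + 0.587×G + 0.114×B
Gray = 0.299×155 + 0.587×195 + 0.114×150
Gray = 46.345 + 114.465 + 17.100
Gray = 177.910 → round half up → 178
Gray = 178


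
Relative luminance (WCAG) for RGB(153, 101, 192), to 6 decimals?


Linearize each channel (sRGB transfer function): c = v/255; c_lin = c/12.92 if c ≤ 0.04045, else ((c+0.055)/1.055)^2.4
  R: 153/255 ≈ 0.600000 > 0.04045 → ((0.600000+0.055)/1.055)^2.4 ≈ 0.318547
  G: 101/255 ≈ 0.396078 > 0.04045 → ((0.396078+0.055)/1.055)^2.4 ≈ 0.130136
  B: 192/255 ≈ 0.752941 > 0.04045 → ((0.752941+0.055)/1.055)^2.4 ≈ 0.527115
R_lin = 0.318547, G_lin = 0.130136, B_lin = 0.527115
L = 0.2126×R + 0.7152×G + 0.0722×B
L = 0.2126×0.318547 + 0.7152×0.130136 + 0.0722×0.527115
L ≈ 0.198854


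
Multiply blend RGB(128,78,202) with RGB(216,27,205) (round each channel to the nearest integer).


Multiply: C = A×B/255, rounded to nearest integer
R: 128×216/255 = 27648/255 ≈ 108.424 → 108
G: 78×27/255 = 2106/255 ≈ 8.259 → 8
B: 202×205/255 = 41410/255 ≈ 162.392 → 162
= RGB(108, 8, 162)


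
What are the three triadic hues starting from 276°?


Triadic: equally spaced at 120° intervals
H1 = 276°
H2 = (276 + 120) mod 360 = 36°
H3 = (276 + 240) mod 360 = 156°
Triadic = 276°, 36°, 156°


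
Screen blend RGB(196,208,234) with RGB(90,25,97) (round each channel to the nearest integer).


Screen: C = 255 - (255-A)×(255-B)/255, rounded to nearest integer
R: 255 - (255-196)×(255-90)/255 = 255 - 9735/255 ≈ 255 - 38.176 = 216.824 → 217
G: 255 - (255-208)×(255-25)/255 = 255 - 10810/255 ≈ 255 - 42.392 = 212.608 → 213
B: 255 - (255-234)×(255-97)/255 = 255 - 3318/255 ≈ 255 - 13.012 = 241.988 → 242
= RGB(217, 213, 242)


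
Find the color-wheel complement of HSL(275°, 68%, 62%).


Complement = opposite side of color wheel = hue + 180°
H' = (275 + 180) mod 360 = 95°
S and L unchanged.
= HSL(95°, 68%, 62%)


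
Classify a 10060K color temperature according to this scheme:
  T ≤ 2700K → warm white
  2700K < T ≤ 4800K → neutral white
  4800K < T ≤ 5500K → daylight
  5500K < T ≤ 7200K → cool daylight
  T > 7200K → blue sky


Temperature: 10060K
10060K > 7200K → blue sky
Classification: blue sky


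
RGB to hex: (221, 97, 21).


R = 221 → DD (hex)
G = 97 → 61 (hex)
B = 21 → 15 (hex)
Hex = #DD6115


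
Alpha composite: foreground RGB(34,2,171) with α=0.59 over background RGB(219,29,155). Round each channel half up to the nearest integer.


C = α×F + (1-α)×B, with 1-α = 0.41
R: 0.59×34 + 0.41×219 = 20.06 + 89.79 = 109.85 → 110
G: 0.59×2 + 0.41×29 = 1.18 + 11.89 = 13.07 → 13
B: 0.59×171 + 0.41×155 = 100.89 + 63.55 = 164.44 → 164
= RGB(110, 13, 164)


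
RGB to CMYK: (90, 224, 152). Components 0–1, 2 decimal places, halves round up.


R'=90/255≈0.3529, G'=224/255≈0.8784, B'=152/255≈0.5961
K = 1 - max(R',G',B') = 1 - 224/255 = 31/255 = 0.12156… → 0.12
(1-R'-K)/(1-K) simplifies to (max-R)/max with max = 224:
C = (224-90)/224 = 134/224 = 0.59821… → 0.60
M = (224-224)/224 = 0/224 = 0 → 0.00
Y = (224-152)/224 = 72/224 = 0.32142… → 0.32
= CMYK(0.60, 0.00, 0.32, 0.12)


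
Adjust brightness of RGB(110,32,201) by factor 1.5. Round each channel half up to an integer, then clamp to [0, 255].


Multiply each channel by 1.5, round half up, clamp to [0, 255]
R: 110×1.5 = 165
G: 32×1.5 = 48
B: 201×1.5 = 301.5 → round → 302 → clamp → 255
= RGB(165, 48, 255)


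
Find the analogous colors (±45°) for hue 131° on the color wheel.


Base hue: 131°
Left analog: (131 - 45) mod 360 = 86°
Right analog: (131 + 45) mod 360 = 176°
Analogous hues = 86° and 176°


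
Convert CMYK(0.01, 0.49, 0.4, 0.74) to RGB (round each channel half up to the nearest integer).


R = 255 × (1-C) × (1-K) = 255 × 0.99 × 0.26 = 65.637 → 66
G = 255 × (1-M) × (1-K) = 255 × 0.51 × 0.26 = 33.813 → 34
B = 255 × (1-Y) × (1-K) = 255 × 0.60 × 0.26 = 39.78 → 40
= RGB(66, 34, 40)


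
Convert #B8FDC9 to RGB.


B8 → 184 (R)
FD → 253 (G)
C9 → 201 (B)
= RGB(184, 253, 201)


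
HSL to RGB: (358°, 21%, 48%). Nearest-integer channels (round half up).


H=358°, S=0.21, L=0.48
C = (1-|2L-1|)×S = (1-|-0.04|)×0.21 = 0.2016
H' = H/60 = 358/60 ≈ 5.9667; X = C×(1-|H' mod 2 - 1|) = 0.00672
m = L - C/2 = 0.48 - 0.1008 = 0.3792
Sector ⌊H'⌋ = 5 → (R',G',B') = (0.2016, 0.0, 0.00672)
RGB = ((R'+m)×255, (G'+m)×255, (B'+m)×255) = (148.104, 96.696, 98.4096)
Round half up → RGB(148, 97, 98)


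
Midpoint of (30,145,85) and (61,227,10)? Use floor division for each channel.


Midpoint: each channel = ⌊(C₁+C₂)/2⌋
R: ⌊(30+61)/2⌋ = 45
G: ⌊(145+227)/2⌋ = 186
B: ⌊(85+10)/2⌋ = 47
= RGB(45, 186, 47)


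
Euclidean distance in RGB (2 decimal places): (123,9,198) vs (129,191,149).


d = √[(R₁-R₂)² + (G₁-G₂)² + (B₁-B₂)²]
d = √[(123-129)² + (9-191)² + (198-149)²]
d = √[36 + 33124 + 2401]
d = √35561
d ≈ 188.58


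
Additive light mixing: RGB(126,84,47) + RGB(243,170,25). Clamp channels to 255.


Additive: each channel = min(255, C₁+C₂)
R: 126+243 = 369 → 255
G: 84+170 = 254 → 254
B: 47+25 = 72 → 72
= RGB(255, 254, 72)


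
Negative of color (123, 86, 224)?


Invert: (255-R, 255-G, 255-B)
R: 255-123 = 132
G: 255-86 = 169
B: 255-224 = 31
= RGB(132, 169, 31)


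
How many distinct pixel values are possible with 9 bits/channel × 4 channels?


Total bits = 9 bits/channel × 4 channels = 36 bits
Distinct pixel values = 2^36
= 68,719,476,736 pixel values


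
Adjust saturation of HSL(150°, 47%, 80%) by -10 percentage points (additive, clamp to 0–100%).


Original S = 47%
Adjustment = -10 percentage points
New S = 47 + (-10) = 37
Clamp to [0, 100] → 37
= HSL(150°, 37%, 80%)


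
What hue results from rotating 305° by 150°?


New hue = (H + rotation) mod 360
New hue = (305 + 150) mod 360
= 455 mod 360
= 95°


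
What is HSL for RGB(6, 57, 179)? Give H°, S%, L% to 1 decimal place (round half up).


Normalize: R'=6/255≈0.0235, G'=57/255≈0.2235, B'=179/255≈0.7020
Max=179/255, Min=6/255, Δ=Max-Min=173/255
L = (Max+Min)/2 = (179+6)/510 = 185/510 = 0.36274… → L = 36.3%
L ≤ 0.5 → S = Δ/(Max+Min) = 173/(179+6) = 173/185 = 0.93513… → S = 93.5%
(the 1/255 factors cancel in S and H, so raw channel differences can be used)
Max is B' → H = 60 × ((R-G)/Δ + 4) = 60 × ((6-57)/173 + 4)
  -51/173 + 4 = -0.2947… + 4 = 3.7052…
  H = 60 × 3.7052… = 222.312…° → H = 222.3°
= HSL(222.3°, 93.5%, 36.3%)


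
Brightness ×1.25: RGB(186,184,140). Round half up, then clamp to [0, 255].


Multiply each channel by 1.25, round half up, clamp to [0, 255]
R: 186×1.25 = 232.5 → round → 233
G: 184×1.25 = 230
B: 140×1.25 = 175
= RGB(233, 230, 175)


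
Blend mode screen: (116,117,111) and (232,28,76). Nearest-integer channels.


Screen: C = 255 - (255-A)×(255-B)/255, rounded to nearest integer
R: 255 - (255-116)×(255-232)/255 = 255 - 3197/255 ≈ 255 - 12.537 = 242.463 → 242
G: 255 - (255-117)×(255-28)/255 = 255 - 31326/255 ≈ 255 - 122.847 = 132.153 → 132
B: 255 - (255-111)×(255-76)/255 = 255 - 25776/255 ≈ 255 - 101.082 = 153.918 → 154
= RGB(242, 132, 154)


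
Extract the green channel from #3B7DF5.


Color: #3B7DF5
R = 3B = 59
G = 7D = 125
B = F5 = 245
Green = 125


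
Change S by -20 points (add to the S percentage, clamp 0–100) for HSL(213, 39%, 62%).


Original S = 39%
Adjustment = -20 percentage points
New S = 39 + (-20) = 19
Clamp to [0, 100] → 19
= HSL(213°, 19%, 62%)


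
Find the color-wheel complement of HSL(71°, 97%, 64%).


Complement = opposite side of color wheel = hue + 180°
H' = (71 + 180) mod 360 = 251°
S and L unchanged.
= HSL(251°, 97%, 64%)


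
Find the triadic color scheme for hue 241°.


Triadic: equally spaced at 120° intervals
H1 = 241°
H2 = (241 + 120) mod 360 = 1°
H3 = (241 + 240) mod 360 = 121°
Triadic = 241°, 1°, 121°


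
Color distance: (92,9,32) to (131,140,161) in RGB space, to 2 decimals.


d = √[(R₁-R₂)² + (G₁-G₂)² + (B₁-B₂)²]
d = √[(92-131)² + (9-140)² + (32-161)²]
d = √[1521 + 17161 + 16641]
d = √35323
d ≈ 187.94


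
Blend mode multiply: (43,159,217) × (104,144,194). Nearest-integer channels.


Multiply: C = A×B/255, rounded to nearest integer
R: 43×104/255 = 4472/255 ≈ 17.537 → 18
G: 159×144/255 = 22896/255 ≈ 89.788 → 90
B: 217×194/255 = 42098/255 ≈ 165.090 → 165
= RGB(18, 90, 165)


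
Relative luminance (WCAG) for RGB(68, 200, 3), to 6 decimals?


Linearize each channel (sRGB transfer function): c = v/255; c_lin = c/12.92 if c ≤ 0.04045, else ((c+0.055)/1.055)^2.4
  R: 68/255 ≈ 0.266667 > 0.04045 → ((0.266667+0.055)/1.055)^2.4 ≈ 0.057805
  G: 200/255 ≈ 0.784314 > 0.04045 → ((0.784314+0.055)/1.055)^2.4 ≈ 0.577580
  B: 3/255 ≈ 0.011765 ≤ 0.04045 → 0.011765/12.92 ≈ 0.000911
R_lin = 0.057805, G_lin = 0.577580, B_lin = 0.000911
L = 0.2126×R + 0.7152×G + 0.0722×B
L = 0.2126×0.057805 + 0.7152×0.577580 + 0.0722×0.000911
L ≈ 0.425441


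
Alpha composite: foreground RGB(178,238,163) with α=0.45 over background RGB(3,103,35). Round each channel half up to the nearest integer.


C = α×F + (1-α)×B, with 1-α = 0.55
R: 0.45×178 + 0.55×3 = 80.10 + 1.65 = 81.75 → 82
G: 0.45×238 + 0.55×103 = 107.10 + 56.65 = 163.75 → 164
B: 0.45×163 + 0.55×35 = 73.35 + 19.25 = 92.60 → 93
= RGB(82, 164, 93)


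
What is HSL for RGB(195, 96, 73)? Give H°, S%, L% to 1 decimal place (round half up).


Normalize: R'=195/255≈0.7647, G'=96/255≈0.3765, B'=73/255≈0.2863
Max=195/255, Min=73/255, Δ=Max-Min=122/255
L = (Max+Min)/2 = (195+73)/510 = 268/510 = 0.52549… → L = 52.5%
L > 0.5 → S = Δ/(2-Max-Min) = 122/(510-195-73) = 122/242 = 0.50413… → S = 50.4%
(the 1/255 factors cancel in S and H, so raw channel differences can be used)
Max is R' → H = 60 × (((G-B)/Δ) mod 6) = 60 × (((96-73)/122) mod 6)
  23/122 = 0.1885…
  H = 60 × 0.1885… = 11.311…° → H = 11.3°
= HSL(11.3°, 50.4%, 52.5%)


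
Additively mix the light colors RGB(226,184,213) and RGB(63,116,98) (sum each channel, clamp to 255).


Additive: each channel = min(255, C₁+C₂)
R: 226+63 = 289 → 255
G: 184+116 = 300 → 255
B: 213+98 = 311 → 255
= RGB(255, 255, 255)


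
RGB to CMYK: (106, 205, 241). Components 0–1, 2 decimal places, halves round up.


R'=106/255≈0.4157, G'=205/255≈0.8039, B'=241/255≈0.9451
K = 1 - max(R',G',B') = 1 - 241/255 = 14/255 = 0.05490… → 0.05
(1-R'-K)/(1-K) simplifies to (max-R)/max with max = 241:
C = (241-106)/241 = 135/241 = 0.56016… → 0.56
M = (241-205)/241 = 36/241 = 0.14937… → 0.15
Y = (241-241)/241 = 0/241 = 0 → 0.00
= CMYK(0.56, 0.15, 0.00, 0.05)


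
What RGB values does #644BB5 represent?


64 → 100 (R)
4B → 75 (G)
B5 → 181 (B)
= RGB(100, 75, 181)


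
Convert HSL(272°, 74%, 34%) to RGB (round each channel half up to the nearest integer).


H=272°, S=0.74, L=0.34
C = (1-|2L-1|)×S = (1-|-0.32|)×0.74 = 0.5032
H' = H/60 = 272/60 ≈ 4.5333; X = C×(1-|H' mod 2 - 1|) ≈ 0.2684
m = L - C/2 = 0.34 - 0.2516 = 0.0884
Sector ⌊H'⌋ = 4 → (R',G',B') = (≈0.2684, 0.0, 0.5032)
RGB = ((R'+m)×255, (G'+m)×255, (B'+m)×255) = (90.9772, 22.542, 150.858)
Round half up → RGB(91, 23, 151)


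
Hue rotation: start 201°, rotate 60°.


New hue = (H + rotation) mod 360
New hue = (201 + 60) mod 360
= 261 mod 360
= 261°


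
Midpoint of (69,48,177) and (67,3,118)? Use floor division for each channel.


Midpoint: each channel = ⌊(C₁+C₂)/2⌋
R: ⌊(69+67)/2⌋ = 68
G: ⌊(48+3)/2⌋ = 25
B: ⌊(177+118)/2⌋ = 147
= RGB(68, 25, 147)


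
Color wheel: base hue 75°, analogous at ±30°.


Base hue: 75°
Left analog: (75 - 30) mod 360 = 45°
Right analog: (75 + 30) mod 360 = 105°
Analogous hues = 45° and 105°


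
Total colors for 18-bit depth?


Colors = 2^bits = 2^18
= 262,144 colors


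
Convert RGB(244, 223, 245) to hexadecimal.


R = 244 → F4 (hex)
G = 223 → DF (hex)
B = 245 → F5 (hex)
Hex = #F4DFF5


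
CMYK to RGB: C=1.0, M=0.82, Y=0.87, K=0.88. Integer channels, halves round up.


R = 255 × (1-C) × (1-K) = 255 × 0.00 × 0.12 = 0
G = 255 × (1-M) × (1-K) = 255 × 0.18 × 0.12 = 5.508 → 6
B = 255 × (1-Y) × (1-K) = 255 × 0.13 × 0.12 = 3.978 → 4
= RGB(0, 6, 4)


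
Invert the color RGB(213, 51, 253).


Invert: (255-R, 255-G, 255-B)
R: 255-213 = 42
G: 255-51 = 204
B: 255-253 = 2
= RGB(42, 204, 2)


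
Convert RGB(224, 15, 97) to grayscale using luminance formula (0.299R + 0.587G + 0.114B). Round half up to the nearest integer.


Gray = 0.299×R + 0.587×G + 0.114×B
Gray = 0.299×224 + 0.587×15 + 0.114×97
Gray = 66.976 + 8.805 + 11.058
Gray = 86.839 → round half up → 87
Gray = 87


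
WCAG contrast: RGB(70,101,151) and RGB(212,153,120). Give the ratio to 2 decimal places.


Linearize each sRGB channel c=v/255: c/12.92 if c ≤ 0.04045 else ((c+0.055)/1.055)^2.4
L = 0.2126×R_lin + 0.7152×G_lin + 0.0722×B_lin
Color 1 (70,101,151):
  R=70: 70/255≈0.2745 > 0.04045 → ((0.2745+0.055)/1.055)^2.4 ≈ 0.06125
  G=101: 101/255≈0.3961 > 0.04045 → ((0.3961+0.055)/1.055)^2.4 ≈ 0.13014
  B=151: 151/255≈0.5922 > 0.04045 → ((0.5922+0.055)/1.055)^2.4 ≈ 0.30947
  L1 = 0.2126×0.06125 + 0.7152×0.13014 + 0.0722×0.30947 ≈ 0.12844
Color 2 (212,153,120):
  R=212: 212/255≈0.8314 > 0.04045 → ((0.8314+0.055)/1.055)^2.4 ≈ 0.65837
  G=153: 153/255≈0.6000 > 0.04045 → ((0.6000+0.055)/1.055)^2.4 ≈ 0.31855
  B=120: 120/255≈0.4706 > 0.04045 → ((0.4706+0.055)/1.055)^2.4 ≈ 0.18782
  L2 = 0.2126×0.65837 + 0.7152×0.31855 + 0.0722×0.18782 ≈ 0.38136
Lighter = 0.38136, Darker = 0.12844
Ratio = (L_lighter + 0.05) / (L_darker + 0.05)
Ratio = (0.38136 + 0.05) / (0.12844 + 0.05) = 0.43136 / 0.17844 ≈ 2.4174
Ratio ≈ 2.42:1


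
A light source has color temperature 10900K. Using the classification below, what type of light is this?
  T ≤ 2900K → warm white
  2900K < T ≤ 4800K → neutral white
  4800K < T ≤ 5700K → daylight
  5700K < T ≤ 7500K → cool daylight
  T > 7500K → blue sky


Temperature: 10900K
10900K > 7500K → blue sky
Classification: blue sky


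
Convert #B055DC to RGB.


B0 → 176 (R)
55 → 85 (G)
DC → 220 (B)
= RGB(176, 85, 220)


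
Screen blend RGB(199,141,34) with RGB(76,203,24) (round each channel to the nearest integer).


Screen: C = 255 - (255-A)×(255-B)/255, rounded to nearest integer
R: 255 - (255-199)×(255-76)/255 = 255 - 10024/255 ≈ 255 - 39.310 = 215.690 → 216
G: 255 - (255-141)×(255-203)/255 = 255 - 5928/255 ≈ 255 - 23.247 = 231.753 → 232
B: 255 - (255-34)×(255-24)/255 = 255 - 51051/255 ≈ 255 - 200.200 = 54.800 → 55
= RGB(216, 232, 55)


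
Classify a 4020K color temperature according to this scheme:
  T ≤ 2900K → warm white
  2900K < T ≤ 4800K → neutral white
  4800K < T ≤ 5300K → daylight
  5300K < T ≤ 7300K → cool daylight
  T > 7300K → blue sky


Temperature: 4020K
2900K < 4020K ≤ 4800K → neutral white
Classification: neutral white


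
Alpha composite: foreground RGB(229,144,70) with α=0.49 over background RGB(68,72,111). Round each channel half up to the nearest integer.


C = α×F + (1-α)×B, with 1-α = 0.51
R: 0.49×229 + 0.51×68 = 112.21 + 34.68 = 146.89 → 147
G: 0.49×144 + 0.51×72 = 70.56 + 36.72 = 107.28 → 107
B: 0.49×70 + 0.51×111 = 34.30 + 56.61 = 90.91 → 91
= RGB(147, 107, 91)


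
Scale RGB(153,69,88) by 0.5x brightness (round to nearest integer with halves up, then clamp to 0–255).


Multiply each channel by 0.5, round half up, clamp to [0, 255]
R: 153×0.5 = 76.5 → round → 77
G: 69×0.5 = 34.5 → round → 35
B: 88×0.5 = 44
= RGB(77, 35, 44)


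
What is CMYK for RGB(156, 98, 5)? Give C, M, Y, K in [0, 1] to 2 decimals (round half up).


R'=156/255≈0.6118, G'=98/255≈0.3843, B'=5/255≈0.0196
K = 1 - max(R',G',B') = 1 - 156/255 = 99/255 = 0.38823… → 0.39
(1-R'-K)/(1-K) simplifies to (max-R)/max with max = 156:
C = (156-156)/156 = 0/156 = 0 → 0.00
M = (156-98)/156 = 58/156 = 0.37179… → 0.37
Y = (156-5)/156 = 151/156 = 0.96794… → 0.97
= CMYK(0.00, 0.37, 0.97, 0.39)


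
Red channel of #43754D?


Color: #43754D
R = 43 = 67
G = 75 = 117
B = 4D = 77
Red = 67


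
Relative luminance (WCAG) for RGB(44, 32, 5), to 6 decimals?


Linearize each channel (sRGB transfer function): c = v/255; c_lin = c/12.92 if c ≤ 0.04045, else ((c+0.055)/1.055)^2.4
  R: 44/255 ≈ 0.172549 > 0.04045 → ((0.172549+0.055)/1.055)^2.4 ≈ 0.025187
  G: 32/255 ≈ 0.125490 > 0.04045 → ((0.125490+0.055)/1.055)^2.4 ≈ 0.014444
  B: 5/255 ≈ 0.019608 ≤ 0.04045 → 0.019608/12.92 ≈ 0.001518
R_lin = 0.025187, G_lin = 0.014444, B_lin = 0.001518
L = 0.2126×R + 0.7152×G + 0.0722×B
L = 0.2126×0.025187 + 0.7152×0.014444 + 0.0722×0.001518
L ≈ 0.015795


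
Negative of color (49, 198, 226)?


Invert: (255-R, 255-G, 255-B)
R: 255-49 = 206
G: 255-198 = 57
B: 255-226 = 29
= RGB(206, 57, 29)


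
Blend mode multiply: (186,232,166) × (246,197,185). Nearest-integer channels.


Multiply: C = A×B/255, rounded to nearest integer
R: 186×246/255 = 45756/255 ≈ 179.435 → 179
G: 232×197/255 = 45704/255 ≈ 179.231 → 179
B: 166×185/255 = 30710/255 ≈ 120.431 → 120
= RGB(179, 179, 120)


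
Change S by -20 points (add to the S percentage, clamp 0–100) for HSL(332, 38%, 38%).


Original S = 38%
Adjustment = -20 percentage points
New S = 38 + (-20) = 18
Clamp to [0, 100] → 18
= HSL(332°, 18%, 38%)


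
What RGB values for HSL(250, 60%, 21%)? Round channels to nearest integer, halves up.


H=250°, S=0.60, L=0.21
C = (1-|2L-1|)×S = (1-|-0.58|)×0.60 = 0.252
H' = H/60 = 250/60 ≈ 4.1667; X = C×(1-|H' mod 2 - 1|) = 0.042
m = L - C/2 = 0.21 - 0.126 = 0.084
Sector ⌊H'⌋ = 4 → (R',G',B') = (0.042, 0.0, 0.252)
RGB = ((R'+m)×255, (G'+m)×255, (B'+m)×255) = (32.13, 21.42, 85.68)
Round half up → RGB(32, 21, 86)


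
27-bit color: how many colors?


Colors = 2^bits = 2^27
= 134,217,728 colors


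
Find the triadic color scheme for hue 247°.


Triadic: equally spaced at 120° intervals
H1 = 247°
H2 = (247 + 120) mod 360 = 7°
H3 = (247 + 240) mod 360 = 127°
Triadic = 247°, 7°, 127°


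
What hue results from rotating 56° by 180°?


New hue = (H + rotation) mod 360
New hue = (56 + 180) mod 360
= 236 mod 360
= 236°


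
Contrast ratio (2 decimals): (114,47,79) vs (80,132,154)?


Linearize each sRGB channel c=v/255: c/12.92 if c ≤ 0.04045 else ((c+0.055)/1.055)^2.4
L = 0.2126×R_lin + 0.7152×G_lin + 0.0722×B_lin
Color 1 (114,47,79):
  R=114: 114/255≈0.4471 > 0.04045 → ((0.4471+0.055)/1.055)^2.4 ≈ 0.16827
  G=47: 47/255≈0.1843 > 0.04045 → ((0.1843+0.055)/1.055)^2.4 ≈ 0.02843
  B=79: 79/255≈0.3098 > 0.04045 → ((0.3098+0.055)/1.055)^2.4 ≈ 0.07819
  L1 = 0.2126×0.16827 + 0.7152×0.02843 + 0.0722×0.07819 ≈ 0.06175
Color 2 (80,132,154):
  R=80: 80/255≈0.3137 > 0.04045 → ((0.3137+0.055)/1.055)^2.4 ≈ 0.08022
  G=132: 132/255≈0.5176 > 0.04045 → ((0.5176+0.055)/1.055)^2.4 ≈ 0.23074
  B=154: 154/255≈0.6039 > 0.04045 → ((0.6039+0.055)/1.055)^2.4 ≈ 0.32314
  L2 = 0.2126×0.08022 + 0.7152×0.23074 + 0.0722×0.32314 ≈ 0.20541
Lighter = 0.20541, Darker = 0.06175
Ratio = (L_lighter + 0.05) / (L_darker + 0.05)
Ratio = (0.20541 + 0.05) / (0.06175 + 0.05) = 0.25541 / 0.11175 ≈ 2.2856
Ratio ≈ 2.29:1


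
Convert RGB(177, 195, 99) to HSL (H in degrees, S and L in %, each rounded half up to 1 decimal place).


Normalize: R'=177/255≈0.6941, G'=195/255≈0.7647, B'=99/255≈0.3882
Max=195/255, Min=99/255, Δ=Max-Min=96/255
L = (Max+Min)/2 = (195+99)/510 = 294/510 = 0.57647… → L = 57.6%
L > 0.5 → S = Δ/(2-Max-Min) = 96/(510-195-99) = 96/216 = 0.44444… → S = 44.4%
(the 1/255 factors cancel in S and H, so raw channel differences can be used)
Max is G' → H = 60 × ((B-R)/Δ + 2) = 60 × ((99-177)/96 + 2)
  -78/96 + 2 = -0.8125 + 2 = 1.1875
  H = 60 × 1.1875 = 71.25° → H = 71.3°
= HSL(71.3°, 44.4%, 57.6%)


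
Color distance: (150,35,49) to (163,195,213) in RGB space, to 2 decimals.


d = √[(R₁-R₂)² + (G₁-G₂)² + (B₁-B₂)²]
d = √[(150-163)² + (35-195)² + (49-213)²]
d = √[169 + 25600 + 26896]
d = √52665
d ≈ 229.49


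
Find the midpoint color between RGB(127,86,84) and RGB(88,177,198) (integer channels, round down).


Midpoint: each channel = ⌊(C₁+C₂)/2⌋
R: ⌊(127+88)/2⌋ = 107
G: ⌊(86+177)/2⌋ = 131
B: ⌊(84+198)/2⌋ = 141
= RGB(107, 131, 141)


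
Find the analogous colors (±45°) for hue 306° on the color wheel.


Base hue: 306°
Left analog: (306 - 45) mod 360 = 261°
Right analog: (306 + 45) mod 360 = 351°
Analogous hues = 261° and 351°


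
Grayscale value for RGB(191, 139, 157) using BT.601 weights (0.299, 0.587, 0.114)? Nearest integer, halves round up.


Gray = 0.299×R + 0.587×G + 0.114×B
Gray = 0.299×191 + 0.587×139 + 0.114×157
Gray = 57.109 + 81.593 + 17.898
Gray = 156.600 → round half up → 157
Gray = 157


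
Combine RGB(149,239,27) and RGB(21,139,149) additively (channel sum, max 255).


Additive: each channel = min(255, C₁+C₂)
R: 149+21 = 170 → 170
G: 239+139 = 378 → 255
B: 27+149 = 176 → 176
= RGB(170, 255, 176)


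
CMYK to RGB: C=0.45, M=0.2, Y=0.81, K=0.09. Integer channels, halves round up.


R = 255 × (1-C) × (1-K) = 255 × 0.55 × 0.91 = 127.6275 → 128
G = 255 × (1-M) × (1-K) = 255 × 0.80 × 0.91 = 185.64 → 186
B = 255 × (1-Y) × (1-K) = 255 × 0.19 × 0.91 = 44.0895 → 44
= RGB(128, 186, 44)


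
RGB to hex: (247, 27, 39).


R = 247 → F7 (hex)
G = 27 → 1B (hex)
B = 39 → 27 (hex)
Hex = #F71B27


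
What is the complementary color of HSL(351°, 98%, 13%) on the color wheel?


Complement = opposite side of color wheel = hue + 180°
H' = (351 + 180) mod 360 = 171°
S and L unchanged.
= HSL(171°, 98%, 13%)


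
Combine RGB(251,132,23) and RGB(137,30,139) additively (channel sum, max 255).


Additive: each channel = min(255, C₁+C₂)
R: 251+137 = 388 → 255
G: 132+30 = 162 → 162
B: 23+139 = 162 → 162
= RGB(255, 162, 162)


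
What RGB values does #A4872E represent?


A4 → 164 (R)
87 → 135 (G)
2E → 46 (B)
= RGB(164, 135, 46)


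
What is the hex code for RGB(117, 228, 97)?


R = 117 → 75 (hex)
G = 228 → E4 (hex)
B = 97 → 61 (hex)
Hex = #75E461


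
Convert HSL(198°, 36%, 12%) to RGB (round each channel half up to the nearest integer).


H=198°, S=0.36, L=0.12
C = (1-|2L-1|)×S = (1-|-0.76|)×0.36 = 0.0864
H' = H/60 = 198/60 ≈ 3.3000; X = C×(1-|H' mod 2 - 1|) = 0.06048
m = L - C/2 = 0.12 - 0.0432 = 0.0768
Sector ⌊H'⌋ = 3 → (R',G',B') = (0.0, 0.06048, 0.0864)
RGB = ((R'+m)×255, (G'+m)×255, (B'+m)×255) = (19.584, 35.0064, 41.616)
Round half up → RGB(20, 35, 42)


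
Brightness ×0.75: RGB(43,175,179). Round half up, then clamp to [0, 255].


Multiply each channel by 0.75, round half up, clamp to [0, 255]
R: 43×0.75 = 32.25 → round → 32
G: 175×0.75 = 131.25 → round → 131
B: 179×0.75 = 134.25 → round → 134
= RGB(32, 131, 134)


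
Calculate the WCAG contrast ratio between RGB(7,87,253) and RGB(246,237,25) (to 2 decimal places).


Linearize each sRGB channel c=v/255: c/12.92 if c ≤ 0.04045 else ((c+0.055)/1.055)^2.4
L = 0.2126×R_lin + 0.7152×G_lin + 0.0722×B_lin
Color 1 (7,87,253):
  R=7: 7/255≈0.0275 ≤ 0.04045 → 0.0275/12.92 ≈ 0.00212
  G=87: 87/255≈0.3412 > 0.04045 → ((0.3412+0.055)/1.055)^2.4 ≈ 0.09531
  B=253: 253/255≈0.9922 > 0.04045 → ((0.9922+0.055)/1.055)^2.4 ≈ 0.98225
  L1 = 0.2126×0.00212 + 0.7152×0.09531 + 0.0722×0.98225 ≈ 0.13953
Color 2 (246,237,25):
  R=246: 246/255≈0.9647 > 0.04045 → ((0.9647+0.055)/1.055)^2.4 ≈ 0.92158
  G=237: 237/255≈0.9294 > 0.04045 → ((0.9294+0.055)/1.055)^2.4 ≈ 0.84687
  B=25: 25/255≈0.0980 > 0.04045 → ((0.0980+0.055)/1.055)^2.4 ≈ 0.00972
  L2 = 0.2126×0.92158 + 0.7152×0.84687 + 0.0722×0.00972 ≈ 0.80231
Lighter = 0.80231, Darker = 0.13953
Ratio = (L_lighter + 0.05) / (L_darker + 0.05)
Ratio = (0.80231 + 0.05) / (0.13953 + 0.05) = 0.85231 / 0.18953 ≈ 4.4969
Ratio ≈ 4.50:1
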